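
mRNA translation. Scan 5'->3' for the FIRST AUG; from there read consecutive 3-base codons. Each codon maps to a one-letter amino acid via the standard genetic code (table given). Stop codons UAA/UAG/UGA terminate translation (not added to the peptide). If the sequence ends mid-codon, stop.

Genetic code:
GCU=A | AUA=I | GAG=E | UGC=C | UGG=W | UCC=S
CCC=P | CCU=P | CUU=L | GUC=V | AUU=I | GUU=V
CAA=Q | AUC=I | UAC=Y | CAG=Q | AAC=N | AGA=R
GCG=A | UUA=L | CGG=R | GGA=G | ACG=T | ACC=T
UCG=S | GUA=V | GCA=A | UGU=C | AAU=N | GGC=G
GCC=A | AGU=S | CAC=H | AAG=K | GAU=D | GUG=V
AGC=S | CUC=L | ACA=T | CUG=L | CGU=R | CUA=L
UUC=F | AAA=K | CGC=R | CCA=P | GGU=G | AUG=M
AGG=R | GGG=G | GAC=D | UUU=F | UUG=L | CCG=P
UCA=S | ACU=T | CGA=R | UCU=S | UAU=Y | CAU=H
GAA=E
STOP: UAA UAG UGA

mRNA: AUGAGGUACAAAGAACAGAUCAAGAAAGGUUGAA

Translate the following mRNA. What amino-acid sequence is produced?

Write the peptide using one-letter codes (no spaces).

start AUG at pos 0
pos 0: AUG -> M; peptide=M
pos 3: AGG -> R; peptide=MR
pos 6: UAC -> Y; peptide=MRY
pos 9: AAA -> K; peptide=MRYK
pos 12: GAA -> E; peptide=MRYKE
pos 15: CAG -> Q; peptide=MRYKEQ
pos 18: AUC -> I; peptide=MRYKEQI
pos 21: AAG -> K; peptide=MRYKEQIK
pos 24: AAA -> K; peptide=MRYKEQIKK
pos 27: GGU -> G; peptide=MRYKEQIKKG
pos 30: UGA -> STOP

Answer: MRYKEQIKKG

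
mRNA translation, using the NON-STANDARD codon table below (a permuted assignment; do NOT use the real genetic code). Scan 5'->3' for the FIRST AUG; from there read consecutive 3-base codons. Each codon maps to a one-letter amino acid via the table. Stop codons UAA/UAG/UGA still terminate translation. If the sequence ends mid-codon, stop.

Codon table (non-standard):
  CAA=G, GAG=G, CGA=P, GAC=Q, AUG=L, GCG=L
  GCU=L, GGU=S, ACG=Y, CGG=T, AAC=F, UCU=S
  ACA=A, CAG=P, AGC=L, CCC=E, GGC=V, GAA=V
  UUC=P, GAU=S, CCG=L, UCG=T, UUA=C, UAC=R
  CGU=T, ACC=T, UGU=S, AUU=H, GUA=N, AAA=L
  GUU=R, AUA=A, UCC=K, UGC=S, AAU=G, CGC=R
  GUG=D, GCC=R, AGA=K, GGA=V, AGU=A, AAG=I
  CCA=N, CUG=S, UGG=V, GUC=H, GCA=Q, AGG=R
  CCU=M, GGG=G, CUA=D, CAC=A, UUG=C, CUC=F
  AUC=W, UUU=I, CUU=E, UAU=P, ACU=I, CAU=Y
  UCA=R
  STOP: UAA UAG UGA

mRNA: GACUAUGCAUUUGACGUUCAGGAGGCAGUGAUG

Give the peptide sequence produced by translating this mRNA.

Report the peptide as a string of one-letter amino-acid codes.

start AUG at pos 4
pos 4: AUG -> L; peptide=L
pos 7: CAU -> Y; peptide=LY
pos 10: UUG -> C; peptide=LYC
pos 13: ACG -> Y; peptide=LYCY
pos 16: UUC -> P; peptide=LYCYP
pos 19: AGG -> R; peptide=LYCYPR
pos 22: AGG -> R; peptide=LYCYPRR
pos 25: CAG -> P; peptide=LYCYPRRP
pos 28: UGA -> STOP

Answer: LYCYPRRP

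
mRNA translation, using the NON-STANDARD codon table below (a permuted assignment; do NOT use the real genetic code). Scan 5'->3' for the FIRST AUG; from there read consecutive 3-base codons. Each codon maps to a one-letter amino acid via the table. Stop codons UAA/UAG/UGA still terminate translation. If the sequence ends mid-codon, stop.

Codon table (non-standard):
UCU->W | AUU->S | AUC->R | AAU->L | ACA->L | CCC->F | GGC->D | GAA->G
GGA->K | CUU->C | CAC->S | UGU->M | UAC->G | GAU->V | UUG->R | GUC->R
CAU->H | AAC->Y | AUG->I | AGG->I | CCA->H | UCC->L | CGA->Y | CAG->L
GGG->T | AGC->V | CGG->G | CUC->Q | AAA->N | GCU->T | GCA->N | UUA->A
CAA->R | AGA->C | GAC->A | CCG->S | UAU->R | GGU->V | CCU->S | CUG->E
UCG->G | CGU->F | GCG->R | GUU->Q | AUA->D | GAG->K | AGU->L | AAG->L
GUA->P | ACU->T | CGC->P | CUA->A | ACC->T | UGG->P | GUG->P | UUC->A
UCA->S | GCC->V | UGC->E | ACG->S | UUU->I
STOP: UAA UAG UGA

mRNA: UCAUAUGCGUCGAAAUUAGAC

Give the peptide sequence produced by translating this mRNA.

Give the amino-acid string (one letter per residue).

Answer: IFYL

Derivation:
start AUG at pos 4
pos 4: AUG -> I; peptide=I
pos 7: CGU -> F; peptide=IF
pos 10: CGA -> Y; peptide=IFY
pos 13: AAU -> L; peptide=IFYL
pos 16: UAG -> STOP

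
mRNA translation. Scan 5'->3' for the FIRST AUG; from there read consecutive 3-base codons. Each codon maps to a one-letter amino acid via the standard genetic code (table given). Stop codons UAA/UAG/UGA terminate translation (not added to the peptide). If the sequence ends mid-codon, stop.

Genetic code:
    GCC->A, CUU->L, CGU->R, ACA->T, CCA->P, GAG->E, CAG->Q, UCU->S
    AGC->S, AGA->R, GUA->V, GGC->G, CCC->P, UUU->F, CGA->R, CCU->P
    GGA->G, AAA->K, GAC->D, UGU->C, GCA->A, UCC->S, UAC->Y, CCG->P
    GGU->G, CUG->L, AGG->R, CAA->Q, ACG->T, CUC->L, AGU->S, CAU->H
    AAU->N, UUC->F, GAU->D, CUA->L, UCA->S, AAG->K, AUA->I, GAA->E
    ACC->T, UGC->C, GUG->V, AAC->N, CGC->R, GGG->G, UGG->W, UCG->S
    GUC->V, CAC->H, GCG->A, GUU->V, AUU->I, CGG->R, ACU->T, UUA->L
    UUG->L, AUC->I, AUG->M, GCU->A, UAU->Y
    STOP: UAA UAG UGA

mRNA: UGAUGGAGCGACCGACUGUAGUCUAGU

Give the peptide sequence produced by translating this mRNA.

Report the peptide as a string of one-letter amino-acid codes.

start AUG at pos 2
pos 2: AUG -> M; peptide=M
pos 5: GAG -> E; peptide=ME
pos 8: CGA -> R; peptide=MER
pos 11: CCG -> P; peptide=MERP
pos 14: ACU -> T; peptide=MERPT
pos 17: GUA -> V; peptide=MERPTV
pos 20: GUC -> V; peptide=MERPTVV
pos 23: UAG -> STOP

Answer: MERPTVV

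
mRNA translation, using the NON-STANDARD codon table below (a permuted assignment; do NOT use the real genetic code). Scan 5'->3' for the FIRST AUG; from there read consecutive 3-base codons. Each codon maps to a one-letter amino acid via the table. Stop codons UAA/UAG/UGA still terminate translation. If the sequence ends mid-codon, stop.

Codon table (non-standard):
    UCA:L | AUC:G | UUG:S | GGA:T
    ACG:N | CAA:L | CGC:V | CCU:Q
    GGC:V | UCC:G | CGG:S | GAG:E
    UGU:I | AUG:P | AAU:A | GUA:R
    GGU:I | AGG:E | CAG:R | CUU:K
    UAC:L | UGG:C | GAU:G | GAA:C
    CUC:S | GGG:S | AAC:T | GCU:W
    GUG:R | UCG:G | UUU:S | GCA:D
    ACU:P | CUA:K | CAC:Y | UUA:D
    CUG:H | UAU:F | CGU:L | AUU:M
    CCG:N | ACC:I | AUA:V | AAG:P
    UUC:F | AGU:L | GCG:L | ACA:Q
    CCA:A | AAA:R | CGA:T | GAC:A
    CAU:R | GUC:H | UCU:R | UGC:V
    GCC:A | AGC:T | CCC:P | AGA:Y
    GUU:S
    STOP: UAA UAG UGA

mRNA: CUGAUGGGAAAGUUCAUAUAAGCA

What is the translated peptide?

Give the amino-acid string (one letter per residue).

start AUG at pos 3
pos 3: AUG -> P; peptide=P
pos 6: GGA -> T; peptide=PT
pos 9: AAG -> P; peptide=PTP
pos 12: UUC -> F; peptide=PTPF
pos 15: AUA -> V; peptide=PTPFV
pos 18: UAA -> STOP

Answer: PTPFV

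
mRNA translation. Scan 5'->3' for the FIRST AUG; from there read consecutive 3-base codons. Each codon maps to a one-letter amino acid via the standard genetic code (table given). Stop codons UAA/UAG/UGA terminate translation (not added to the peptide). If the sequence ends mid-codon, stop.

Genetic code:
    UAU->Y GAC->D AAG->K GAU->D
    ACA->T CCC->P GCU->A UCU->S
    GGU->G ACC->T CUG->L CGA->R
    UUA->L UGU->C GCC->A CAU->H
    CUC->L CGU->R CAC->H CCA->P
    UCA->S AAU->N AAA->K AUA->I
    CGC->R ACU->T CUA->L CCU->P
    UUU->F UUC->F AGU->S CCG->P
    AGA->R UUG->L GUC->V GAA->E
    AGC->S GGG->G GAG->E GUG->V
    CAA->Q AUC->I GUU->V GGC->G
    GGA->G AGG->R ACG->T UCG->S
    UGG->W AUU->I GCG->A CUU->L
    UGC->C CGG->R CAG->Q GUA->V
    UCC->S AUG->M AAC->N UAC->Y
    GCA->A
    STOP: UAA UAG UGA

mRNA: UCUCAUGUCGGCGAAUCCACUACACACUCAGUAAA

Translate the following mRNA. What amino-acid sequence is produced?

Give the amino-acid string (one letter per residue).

Answer: MSANPLHTQ

Derivation:
start AUG at pos 4
pos 4: AUG -> M; peptide=M
pos 7: UCG -> S; peptide=MS
pos 10: GCG -> A; peptide=MSA
pos 13: AAU -> N; peptide=MSAN
pos 16: CCA -> P; peptide=MSANP
pos 19: CUA -> L; peptide=MSANPL
pos 22: CAC -> H; peptide=MSANPLH
pos 25: ACU -> T; peptide=MSANPLHT
pos 28: CAG -> Q; peptide=MSANPLHTQ
pos 31: UAA -> STOP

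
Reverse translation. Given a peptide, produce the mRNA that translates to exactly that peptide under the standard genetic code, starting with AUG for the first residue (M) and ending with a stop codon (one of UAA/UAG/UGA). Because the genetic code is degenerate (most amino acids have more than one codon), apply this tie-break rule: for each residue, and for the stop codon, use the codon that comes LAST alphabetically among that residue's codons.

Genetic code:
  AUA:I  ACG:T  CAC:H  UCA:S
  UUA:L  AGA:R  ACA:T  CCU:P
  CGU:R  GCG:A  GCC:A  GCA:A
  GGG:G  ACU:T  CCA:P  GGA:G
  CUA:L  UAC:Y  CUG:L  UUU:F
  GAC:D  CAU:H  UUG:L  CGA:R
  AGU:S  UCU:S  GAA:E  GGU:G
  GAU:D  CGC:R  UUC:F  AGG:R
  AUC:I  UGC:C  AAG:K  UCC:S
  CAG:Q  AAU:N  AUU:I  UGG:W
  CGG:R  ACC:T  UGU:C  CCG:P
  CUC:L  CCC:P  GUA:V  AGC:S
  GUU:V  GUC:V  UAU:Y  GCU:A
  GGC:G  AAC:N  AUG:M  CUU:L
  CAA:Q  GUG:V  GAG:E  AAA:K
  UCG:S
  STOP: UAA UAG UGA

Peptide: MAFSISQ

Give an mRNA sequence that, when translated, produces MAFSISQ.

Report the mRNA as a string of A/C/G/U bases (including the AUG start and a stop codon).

residue 1: M -> AUG (start codon)
residue 2: A codons sorted = GCA,GCC,GCG,GCU -> pick last = GCU
residue 3: F codons sorted = UUC,UUU -> pick last = UUU
residue 4: S codons sorted = AGC,AGU,UCA,UCC,UCG,UCU -> pick last = UCU
residue 5: I codons sorted = AUA,AUC,AUU -> pick last = AUU
residue 6: S codons sorted = AGC,AGU,UCA,UCC,UCG,UCU -> pick last = UCU
residue 7: Q codons sorted = CAA,CAG -> pick last = CAG
terminator: stop codons sorted = UAA,UAG,UGA -> pick last = UGA

Answer: mRNA: AUGGCUUUUUCUAUUUCUCAGUGA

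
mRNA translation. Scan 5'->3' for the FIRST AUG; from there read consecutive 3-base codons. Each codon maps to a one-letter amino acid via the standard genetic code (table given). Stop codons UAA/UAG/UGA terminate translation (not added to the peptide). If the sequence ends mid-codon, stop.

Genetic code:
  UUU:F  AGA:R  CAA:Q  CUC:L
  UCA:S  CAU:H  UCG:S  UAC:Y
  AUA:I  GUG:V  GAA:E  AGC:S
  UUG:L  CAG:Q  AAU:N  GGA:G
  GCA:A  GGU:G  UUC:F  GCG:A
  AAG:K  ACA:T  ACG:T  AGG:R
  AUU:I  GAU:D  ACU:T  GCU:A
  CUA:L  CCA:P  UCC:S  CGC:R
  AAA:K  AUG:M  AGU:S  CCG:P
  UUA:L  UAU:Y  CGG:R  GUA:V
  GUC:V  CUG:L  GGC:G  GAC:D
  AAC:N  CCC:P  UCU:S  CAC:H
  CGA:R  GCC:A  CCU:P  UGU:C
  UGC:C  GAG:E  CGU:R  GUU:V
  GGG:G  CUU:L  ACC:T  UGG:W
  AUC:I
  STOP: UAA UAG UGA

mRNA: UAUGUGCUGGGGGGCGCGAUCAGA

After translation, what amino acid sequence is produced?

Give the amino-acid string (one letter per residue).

start AUG at pos 1
pos 1: AUG -> M; peptide=M
pos 4: UGC -> C; peptide=MC
pos 7: UGG -> W; peptide=MCW
pos 10: GGG -> G; peptide=MCWG
pos 13: GCG -> A; peptide=MCWGA
pos 16: CGA -> R; peptide=MCWGAR
pos 19: UCA -> S; peptide=MCWGARS
pos 22: only 2 nt remain (<3), stop (end of mRNA)

Answer: MCWGARS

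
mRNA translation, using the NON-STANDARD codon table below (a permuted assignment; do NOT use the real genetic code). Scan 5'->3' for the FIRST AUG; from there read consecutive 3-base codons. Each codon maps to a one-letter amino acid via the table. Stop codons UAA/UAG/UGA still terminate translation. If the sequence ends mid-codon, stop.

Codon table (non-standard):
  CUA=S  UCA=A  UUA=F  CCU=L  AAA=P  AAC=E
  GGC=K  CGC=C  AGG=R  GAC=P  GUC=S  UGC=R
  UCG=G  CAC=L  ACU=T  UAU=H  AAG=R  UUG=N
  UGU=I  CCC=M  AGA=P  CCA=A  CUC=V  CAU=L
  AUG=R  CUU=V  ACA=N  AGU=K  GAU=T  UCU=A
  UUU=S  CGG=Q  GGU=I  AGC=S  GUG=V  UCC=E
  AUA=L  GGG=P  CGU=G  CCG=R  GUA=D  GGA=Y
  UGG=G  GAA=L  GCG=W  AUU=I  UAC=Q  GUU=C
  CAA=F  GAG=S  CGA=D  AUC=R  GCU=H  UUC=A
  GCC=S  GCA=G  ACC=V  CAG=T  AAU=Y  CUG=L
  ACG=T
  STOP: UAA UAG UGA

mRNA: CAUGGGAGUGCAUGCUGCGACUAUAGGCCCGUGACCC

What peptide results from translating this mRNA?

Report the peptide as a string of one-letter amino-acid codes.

start AUG at pos 1
pos 1: AUG -> R; peptide=R
pos 4: GGA -> Y; peptide=RY
pos 7: GUG -> V; peptide=RYV
pos 10: CAU -> L; peptide=RYVL
pos 13: GCU -> H; peptide=RYVLH
pos 16: GCG -> W; peptide=RYVLHW
pos 19: ACU -> T; peptide=RYVLHWT
pos 22: AUA -> L; peptide=RYVLHWTL
pos 25: GGC -> K; peptide=RYVLHWTLK
pos 28: CCG -> R; peptide=RYVLHWTLKR
pos 31: UGA -> STOP

Answer: RYVLHWTLKR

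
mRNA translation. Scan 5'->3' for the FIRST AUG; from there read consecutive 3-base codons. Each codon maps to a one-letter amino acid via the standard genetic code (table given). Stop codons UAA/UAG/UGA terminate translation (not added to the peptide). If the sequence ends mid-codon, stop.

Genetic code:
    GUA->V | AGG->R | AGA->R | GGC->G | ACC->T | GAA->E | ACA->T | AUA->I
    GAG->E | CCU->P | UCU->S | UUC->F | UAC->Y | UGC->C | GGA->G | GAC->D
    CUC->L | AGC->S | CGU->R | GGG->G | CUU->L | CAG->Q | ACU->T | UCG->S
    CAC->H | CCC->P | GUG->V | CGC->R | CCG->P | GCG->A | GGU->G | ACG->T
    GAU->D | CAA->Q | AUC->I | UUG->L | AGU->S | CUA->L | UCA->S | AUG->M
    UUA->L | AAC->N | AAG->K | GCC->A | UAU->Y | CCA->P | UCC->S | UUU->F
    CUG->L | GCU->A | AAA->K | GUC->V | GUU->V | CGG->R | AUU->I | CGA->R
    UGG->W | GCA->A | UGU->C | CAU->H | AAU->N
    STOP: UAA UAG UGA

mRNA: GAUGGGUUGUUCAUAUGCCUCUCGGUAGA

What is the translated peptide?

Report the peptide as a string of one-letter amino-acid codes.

start AUG at pos 1
pos 1: AUG -> M; peptide=M
pos 4: GGU -> G; peptide=MG
pos 7: UGU -> C; peptide=MGC
pos 10: UCA -> S; peptide=MGCS
pos 13: UAU -> Y; peptide=MGCSY
pos 16: GCC -> A; peptide=MGCSYA
pos 19: UCU -> S; peptide=MGCSYAS
pos 22: CGG -> R; peptide=MGCSYASR
pos 25: UAG -> STOP

Answer: MGCSYASR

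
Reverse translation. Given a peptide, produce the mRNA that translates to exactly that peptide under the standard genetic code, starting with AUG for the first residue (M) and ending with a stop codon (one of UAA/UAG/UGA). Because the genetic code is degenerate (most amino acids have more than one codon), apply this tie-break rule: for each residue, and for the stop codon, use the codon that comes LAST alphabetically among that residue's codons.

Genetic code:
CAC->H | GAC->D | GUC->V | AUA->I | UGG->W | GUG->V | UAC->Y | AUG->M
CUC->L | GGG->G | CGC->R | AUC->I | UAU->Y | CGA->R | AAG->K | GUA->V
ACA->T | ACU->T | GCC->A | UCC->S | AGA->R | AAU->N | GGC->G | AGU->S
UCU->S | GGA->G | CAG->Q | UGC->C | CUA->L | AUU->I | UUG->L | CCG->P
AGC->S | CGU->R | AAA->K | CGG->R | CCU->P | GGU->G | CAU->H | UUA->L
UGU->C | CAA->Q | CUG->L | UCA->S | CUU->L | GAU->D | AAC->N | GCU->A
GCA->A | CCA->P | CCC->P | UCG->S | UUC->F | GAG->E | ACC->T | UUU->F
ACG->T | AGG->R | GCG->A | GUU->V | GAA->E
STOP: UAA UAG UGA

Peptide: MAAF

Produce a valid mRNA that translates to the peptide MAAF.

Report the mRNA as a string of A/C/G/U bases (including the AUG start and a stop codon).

Answer: mRNA: AUGGCUGCUUUUUGA

Derivation:
residue 1: M -> AUG (start codon)
residue 2: A codons sorted = GCA,GCC,GCG,GCU -> pick last = GCU
residue 3: A codons sorted = GCA,GCC,GCG,GCU -> pick last = GCU
residue 4: F codons sorted = UUC,UUU -> pick last = UUU
terminator: stop codons sorted = UAA,UAG,UGA -> pick last = UGA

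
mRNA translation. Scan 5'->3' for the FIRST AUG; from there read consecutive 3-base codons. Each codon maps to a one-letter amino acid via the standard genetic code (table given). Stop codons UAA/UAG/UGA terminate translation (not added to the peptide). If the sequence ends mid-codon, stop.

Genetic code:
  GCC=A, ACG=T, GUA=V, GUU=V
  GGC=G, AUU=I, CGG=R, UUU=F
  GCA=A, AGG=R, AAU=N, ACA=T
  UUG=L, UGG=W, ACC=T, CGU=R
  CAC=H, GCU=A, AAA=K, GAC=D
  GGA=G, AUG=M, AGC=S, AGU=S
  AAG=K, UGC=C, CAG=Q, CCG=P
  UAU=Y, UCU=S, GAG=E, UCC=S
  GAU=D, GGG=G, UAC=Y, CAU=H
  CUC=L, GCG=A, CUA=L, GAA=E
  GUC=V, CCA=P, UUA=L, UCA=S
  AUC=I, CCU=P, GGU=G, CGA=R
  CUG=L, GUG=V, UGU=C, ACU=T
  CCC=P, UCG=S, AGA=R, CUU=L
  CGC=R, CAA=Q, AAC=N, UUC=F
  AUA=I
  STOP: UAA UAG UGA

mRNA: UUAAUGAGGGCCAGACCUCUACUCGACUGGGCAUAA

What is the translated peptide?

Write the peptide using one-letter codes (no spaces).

start AUG at pos 3
pos 3: AUG -> M; peptide=M
pos 6: AGG -> R; peptide=MR
pos 9: GCC -> A; peptide=MRA
pos 12: AGA -> R; peptide=MRAR
pos 15: CCU -> P; peptide=MRARP
pos 18: CUA -> L; peptide=MRARPL
pos 21: CUC -> L; peptide=MRARPLL
pos 24: GAC -> D; peptide=MRARPLLD
pos 27: UGG -> W; peptide=MRARPLLDW
pos 30: GCA -> A; peptide=MRARPLLDWA
pos 33: UAA -> STOP

Answer: MRARPLLDWA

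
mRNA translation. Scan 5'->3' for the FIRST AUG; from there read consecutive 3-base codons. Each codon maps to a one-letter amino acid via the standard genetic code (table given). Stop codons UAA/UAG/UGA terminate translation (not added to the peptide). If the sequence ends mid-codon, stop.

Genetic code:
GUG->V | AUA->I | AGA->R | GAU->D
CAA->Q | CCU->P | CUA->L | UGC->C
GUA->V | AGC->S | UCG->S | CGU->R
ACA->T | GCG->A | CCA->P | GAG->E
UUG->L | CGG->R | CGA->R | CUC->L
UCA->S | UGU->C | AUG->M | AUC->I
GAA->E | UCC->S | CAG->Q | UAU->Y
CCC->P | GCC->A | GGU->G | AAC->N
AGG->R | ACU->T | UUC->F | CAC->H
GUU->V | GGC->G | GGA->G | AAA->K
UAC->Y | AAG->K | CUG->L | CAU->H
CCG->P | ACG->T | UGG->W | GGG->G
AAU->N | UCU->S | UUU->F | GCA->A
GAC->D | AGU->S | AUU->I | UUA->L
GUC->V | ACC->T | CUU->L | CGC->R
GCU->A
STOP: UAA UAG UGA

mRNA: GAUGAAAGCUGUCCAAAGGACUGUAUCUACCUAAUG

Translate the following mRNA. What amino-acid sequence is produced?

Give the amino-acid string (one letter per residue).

start AUG at pos 1
pos 1: AUG -> M; peptide=M
pos 4: AAA -> K; peptide=MK
pos 7: GCU -> A; peptide=MKA
pos 10: GUC -> V; peptide=MKAV
pos 13: CAA -> Q; peptide=MKAVQ
pos 16: AGG -> R; peptide=MKAVQR
pos 19: ACU -> T; peptide=MKAVQRT
pos 22: GUA -> V; peptide=MKAVQRTV
pos 25: UCU -> S; peptide=MKAVQRTVS
pos 28: ACC -> T; peptide=MKAVQRTVST
pos 31: UAA -> STOP

Answer: MKAVQRTVST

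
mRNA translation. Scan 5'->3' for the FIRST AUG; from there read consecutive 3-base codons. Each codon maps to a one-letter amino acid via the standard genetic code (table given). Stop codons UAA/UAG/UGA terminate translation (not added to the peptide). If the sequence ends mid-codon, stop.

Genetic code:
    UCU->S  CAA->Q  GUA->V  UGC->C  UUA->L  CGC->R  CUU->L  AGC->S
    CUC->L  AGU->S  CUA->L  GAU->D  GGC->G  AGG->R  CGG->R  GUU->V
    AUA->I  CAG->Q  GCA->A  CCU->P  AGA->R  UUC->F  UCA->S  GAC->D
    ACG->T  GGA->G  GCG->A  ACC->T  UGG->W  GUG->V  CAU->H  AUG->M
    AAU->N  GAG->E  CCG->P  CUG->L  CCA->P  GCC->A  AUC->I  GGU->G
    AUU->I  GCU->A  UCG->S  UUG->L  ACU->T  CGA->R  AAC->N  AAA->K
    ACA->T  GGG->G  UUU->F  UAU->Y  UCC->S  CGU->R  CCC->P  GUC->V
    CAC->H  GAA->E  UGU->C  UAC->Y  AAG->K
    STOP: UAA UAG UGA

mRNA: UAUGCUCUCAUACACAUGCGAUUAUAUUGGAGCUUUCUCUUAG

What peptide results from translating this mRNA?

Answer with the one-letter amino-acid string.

start AUG at pos 1
pos 1: AUG -> M; peptide=M
pos 4: CUC -> L; peptide=ML
pos 7: UCA -> S; peptide=MLS
pos 10: UAC -> Y; peptide=MLSY
pos 13: ACA -> T; peptide=MLSYT
pos 16: UGC -> C; peptide=MLSYTC
pos 19: GAU -> D; peptide=MLSYTCD
pos 22: UAU -> Y; peptide=MLSYTCDY
pos 25: AUU -> I; peptide=MLSYTCDYI
pos 28: GGA -> G; peptide=MLSYTCDYIG
pos 31: GCU -> A; peptide=MLSYTCDYIGA
pos 34: UUC -> F; peptide=MLSYTCDYIGAF
pos 37: UCU -> S; peptide=MLSYTCDYIGAFS
pos 40: UAG -> STOP

Answer: MLSYTCDYIGAFS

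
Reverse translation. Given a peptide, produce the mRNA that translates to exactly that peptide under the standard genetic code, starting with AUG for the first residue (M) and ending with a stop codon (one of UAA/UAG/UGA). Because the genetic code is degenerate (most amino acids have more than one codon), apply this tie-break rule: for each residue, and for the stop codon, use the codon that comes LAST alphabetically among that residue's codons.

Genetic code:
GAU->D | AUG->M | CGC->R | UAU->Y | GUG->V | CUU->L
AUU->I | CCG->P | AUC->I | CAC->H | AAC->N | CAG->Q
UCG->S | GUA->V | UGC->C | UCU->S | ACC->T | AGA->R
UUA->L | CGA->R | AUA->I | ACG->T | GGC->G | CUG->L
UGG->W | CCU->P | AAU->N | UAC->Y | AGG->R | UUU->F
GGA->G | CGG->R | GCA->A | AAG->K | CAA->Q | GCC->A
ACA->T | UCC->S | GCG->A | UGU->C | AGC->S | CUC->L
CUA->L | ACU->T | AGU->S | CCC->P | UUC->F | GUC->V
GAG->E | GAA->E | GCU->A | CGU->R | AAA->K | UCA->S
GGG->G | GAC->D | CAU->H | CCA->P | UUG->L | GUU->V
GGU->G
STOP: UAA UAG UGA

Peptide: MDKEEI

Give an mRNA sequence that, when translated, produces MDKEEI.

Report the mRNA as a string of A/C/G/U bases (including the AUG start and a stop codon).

Answer: mRNA: AUGGAUAAGGAGGAGAUUUGA

Derivation:
residue 1: M -> AUG (start codon)
residue 2: D codons sorted = GAC,GAU -> pick last = GAU
residue 3: K codons sorted = AAA,AAG -> pick last = AAG
residue 4: E codons sorted = GAA,GAG -> pick last = GAG
residue 5: E codons sorted = GAA,GAG -> pick last = GAG
residue 6: I codons sorted = AUA,AUC,AUU -> pick last = AUU
terminator: stop codons sorted = UAA,UAG,UGA -> pick last = UGA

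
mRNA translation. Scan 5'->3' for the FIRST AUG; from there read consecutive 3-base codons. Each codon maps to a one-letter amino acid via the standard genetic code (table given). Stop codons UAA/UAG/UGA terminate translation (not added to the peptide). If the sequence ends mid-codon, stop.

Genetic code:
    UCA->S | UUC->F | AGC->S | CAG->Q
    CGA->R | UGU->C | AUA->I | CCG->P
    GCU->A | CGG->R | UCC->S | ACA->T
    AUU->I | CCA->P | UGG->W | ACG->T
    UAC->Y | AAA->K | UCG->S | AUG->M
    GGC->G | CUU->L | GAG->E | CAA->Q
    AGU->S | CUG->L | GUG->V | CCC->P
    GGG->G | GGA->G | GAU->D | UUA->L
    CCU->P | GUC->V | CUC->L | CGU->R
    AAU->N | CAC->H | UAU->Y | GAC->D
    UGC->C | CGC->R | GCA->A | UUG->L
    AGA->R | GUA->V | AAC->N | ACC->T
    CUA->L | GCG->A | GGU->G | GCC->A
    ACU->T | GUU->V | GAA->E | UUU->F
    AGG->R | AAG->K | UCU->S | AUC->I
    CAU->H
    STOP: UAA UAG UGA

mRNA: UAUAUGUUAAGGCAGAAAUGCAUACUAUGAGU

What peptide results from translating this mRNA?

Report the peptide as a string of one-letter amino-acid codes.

Answer: MLRQKCIL

Derivation:
start AUG at pos 3
pos 3: AUG -> M; peptide=M
pos 6: UUA -> L; peptide=ML
pos 9: AGG -> R; peptide=MLR
pos 12: CAG -> Q; peptide=MLRQ
pos 15: AAA -> K; peptide=MLRQK
pos 18: UGC -> C; peptide=MLRQKC
pos 21: AUA -> I; peptide=MLRQKCI
pos 24: CUA -> L; peptide=MLRQKCIL
pos 27: UGA -> STOP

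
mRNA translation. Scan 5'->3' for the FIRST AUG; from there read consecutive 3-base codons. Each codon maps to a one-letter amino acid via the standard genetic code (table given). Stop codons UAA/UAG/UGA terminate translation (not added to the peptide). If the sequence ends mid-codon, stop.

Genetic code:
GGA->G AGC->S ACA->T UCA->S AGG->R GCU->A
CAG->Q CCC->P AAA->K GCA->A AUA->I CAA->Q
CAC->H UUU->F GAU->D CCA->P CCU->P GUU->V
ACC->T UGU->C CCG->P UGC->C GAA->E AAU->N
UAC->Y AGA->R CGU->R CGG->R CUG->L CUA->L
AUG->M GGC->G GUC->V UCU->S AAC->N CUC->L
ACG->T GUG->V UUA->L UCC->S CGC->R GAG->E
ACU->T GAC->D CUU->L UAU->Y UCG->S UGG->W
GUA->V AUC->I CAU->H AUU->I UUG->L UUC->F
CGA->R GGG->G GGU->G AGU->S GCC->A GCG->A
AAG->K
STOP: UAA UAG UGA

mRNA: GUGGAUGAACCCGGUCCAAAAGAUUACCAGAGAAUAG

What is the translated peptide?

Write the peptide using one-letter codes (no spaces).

Answer: MNPVQKITRE

Derivation:
start AUG at pos 4
pos 4: AUG -> M; peptide=M
pos 7: AAC -> N; peptide=MN
pos 10: CCG -> P; peptide=MNP
pos 13: GUC -> V; peptide=MNPV
pos 16: CAA -> Q; peptide=MNPVQ
pos 19: AAG -> K; peptide=MNPVQK
pos 22: AUU -> I; peptide=MNPVQKI
pos 25: ACC -> T; peptide=MNPVQKIT
pos 28: AGA -> R; peptide=MNPVQKITR
pos 31: GAA -> E; peptide=MNPVQKITRE
pos 34: UAG -> STOP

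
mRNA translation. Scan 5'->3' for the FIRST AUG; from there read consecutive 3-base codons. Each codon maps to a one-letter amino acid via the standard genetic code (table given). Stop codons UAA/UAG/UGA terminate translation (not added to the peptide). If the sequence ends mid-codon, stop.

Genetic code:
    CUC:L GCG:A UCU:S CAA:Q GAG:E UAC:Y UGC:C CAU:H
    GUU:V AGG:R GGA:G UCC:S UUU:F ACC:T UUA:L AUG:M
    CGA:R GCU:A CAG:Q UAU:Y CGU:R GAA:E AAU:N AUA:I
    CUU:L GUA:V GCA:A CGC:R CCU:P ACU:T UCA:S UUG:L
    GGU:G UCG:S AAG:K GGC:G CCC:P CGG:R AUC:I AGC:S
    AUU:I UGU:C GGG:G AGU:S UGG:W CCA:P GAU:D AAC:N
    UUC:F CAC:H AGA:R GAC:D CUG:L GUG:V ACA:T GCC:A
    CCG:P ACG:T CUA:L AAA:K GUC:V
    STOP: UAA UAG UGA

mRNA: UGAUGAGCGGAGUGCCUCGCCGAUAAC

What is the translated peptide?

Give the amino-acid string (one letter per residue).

Answer: MSGVPRR

Derivation:
start AUG at pos 2
pos 2: AUG -> M; peptide=M
pos 5: AGC -> S; peptide=MS
pos 8: GGA -> G; peptide=MSG
pos 11: GUG -> V; peptide=MSGV
pos 14: CCU -> P; peptide=MSGVP
pos 17: CGC -> R; peptide=MSGVPR
pos 20: CGA -> R; peptide=MSGVPRR
pos 23: UAA -> STOP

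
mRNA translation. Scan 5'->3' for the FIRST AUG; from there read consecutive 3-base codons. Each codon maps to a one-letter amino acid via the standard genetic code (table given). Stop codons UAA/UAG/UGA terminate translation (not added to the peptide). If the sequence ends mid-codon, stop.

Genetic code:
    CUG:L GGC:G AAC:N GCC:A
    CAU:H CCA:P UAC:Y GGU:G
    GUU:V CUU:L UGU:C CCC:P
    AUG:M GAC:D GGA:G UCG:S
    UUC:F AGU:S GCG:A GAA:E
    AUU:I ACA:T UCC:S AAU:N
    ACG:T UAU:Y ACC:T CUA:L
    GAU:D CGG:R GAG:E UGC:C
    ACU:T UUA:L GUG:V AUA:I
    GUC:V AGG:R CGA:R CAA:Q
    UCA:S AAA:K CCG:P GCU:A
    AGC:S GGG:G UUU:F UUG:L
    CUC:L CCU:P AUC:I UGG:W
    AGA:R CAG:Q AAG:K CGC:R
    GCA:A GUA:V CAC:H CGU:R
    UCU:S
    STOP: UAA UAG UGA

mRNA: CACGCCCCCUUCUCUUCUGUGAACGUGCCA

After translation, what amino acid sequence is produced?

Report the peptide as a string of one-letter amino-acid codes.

Answer: (empty: no AUG start codon)

Derivation:
no AUG start codon found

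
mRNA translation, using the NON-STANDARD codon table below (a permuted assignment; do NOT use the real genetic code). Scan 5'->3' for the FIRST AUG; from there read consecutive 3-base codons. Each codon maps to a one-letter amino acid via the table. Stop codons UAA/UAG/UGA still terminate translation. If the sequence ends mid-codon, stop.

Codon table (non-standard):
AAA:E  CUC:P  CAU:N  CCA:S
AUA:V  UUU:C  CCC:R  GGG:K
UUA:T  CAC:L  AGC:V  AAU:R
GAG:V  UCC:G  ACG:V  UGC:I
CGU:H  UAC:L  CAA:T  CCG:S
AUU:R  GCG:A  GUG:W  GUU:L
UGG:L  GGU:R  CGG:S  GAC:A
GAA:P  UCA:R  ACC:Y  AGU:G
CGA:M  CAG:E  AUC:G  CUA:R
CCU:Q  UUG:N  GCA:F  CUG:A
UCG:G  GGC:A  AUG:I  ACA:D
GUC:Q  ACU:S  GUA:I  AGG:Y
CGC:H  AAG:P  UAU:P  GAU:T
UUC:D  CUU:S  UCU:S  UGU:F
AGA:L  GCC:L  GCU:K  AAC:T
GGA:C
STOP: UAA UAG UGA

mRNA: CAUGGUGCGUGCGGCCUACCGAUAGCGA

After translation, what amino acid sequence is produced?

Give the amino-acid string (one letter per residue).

Answer: IWHALLM

Derivation:
start AUG at pos 1
pos 1: AUG -> I; peptide=I
pos 4: GUG -> W; peptide=IW
pos 7: CGU -> H; peptide=IWH
pos 10: GCG -> A; peptide=IWHA
pos 13: GCC -> L; peptide=IWHAL
pos 16: UAC -> L; peptide=IWHALL
pos 19: CGA -> M; peptide=IWHALLM
pos 22: UAG -> STOP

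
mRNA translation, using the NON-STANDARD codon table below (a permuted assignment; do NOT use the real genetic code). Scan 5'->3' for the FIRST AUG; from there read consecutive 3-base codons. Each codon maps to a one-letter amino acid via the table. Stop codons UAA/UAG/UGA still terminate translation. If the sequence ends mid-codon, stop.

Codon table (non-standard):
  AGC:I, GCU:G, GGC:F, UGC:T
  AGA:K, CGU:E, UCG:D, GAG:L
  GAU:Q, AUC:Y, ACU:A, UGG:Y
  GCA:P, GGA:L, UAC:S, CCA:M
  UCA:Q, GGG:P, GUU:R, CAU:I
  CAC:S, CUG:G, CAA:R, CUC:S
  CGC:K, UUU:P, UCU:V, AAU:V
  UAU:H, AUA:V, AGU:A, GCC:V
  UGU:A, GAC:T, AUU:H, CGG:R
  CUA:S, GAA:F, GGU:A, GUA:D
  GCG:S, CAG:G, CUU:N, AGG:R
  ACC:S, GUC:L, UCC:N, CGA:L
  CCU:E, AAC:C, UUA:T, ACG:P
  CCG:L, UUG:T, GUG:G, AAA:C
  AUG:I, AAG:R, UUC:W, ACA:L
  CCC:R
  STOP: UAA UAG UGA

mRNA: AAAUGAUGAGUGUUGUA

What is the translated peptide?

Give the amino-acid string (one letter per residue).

start AUG at pos 2
pos 2: AUG -> I; peptide=I
pos 5: AUG -> I; peptide=II
pos 8: AGU -> A; peptide=IIA
pos 11: GUU -> R; peptide=IIAR
pos 14: GUA -> D; peptide=IIARD
pos 17: only 0 nt remain (<3), stop (end of mRNA)

Answer: IIARD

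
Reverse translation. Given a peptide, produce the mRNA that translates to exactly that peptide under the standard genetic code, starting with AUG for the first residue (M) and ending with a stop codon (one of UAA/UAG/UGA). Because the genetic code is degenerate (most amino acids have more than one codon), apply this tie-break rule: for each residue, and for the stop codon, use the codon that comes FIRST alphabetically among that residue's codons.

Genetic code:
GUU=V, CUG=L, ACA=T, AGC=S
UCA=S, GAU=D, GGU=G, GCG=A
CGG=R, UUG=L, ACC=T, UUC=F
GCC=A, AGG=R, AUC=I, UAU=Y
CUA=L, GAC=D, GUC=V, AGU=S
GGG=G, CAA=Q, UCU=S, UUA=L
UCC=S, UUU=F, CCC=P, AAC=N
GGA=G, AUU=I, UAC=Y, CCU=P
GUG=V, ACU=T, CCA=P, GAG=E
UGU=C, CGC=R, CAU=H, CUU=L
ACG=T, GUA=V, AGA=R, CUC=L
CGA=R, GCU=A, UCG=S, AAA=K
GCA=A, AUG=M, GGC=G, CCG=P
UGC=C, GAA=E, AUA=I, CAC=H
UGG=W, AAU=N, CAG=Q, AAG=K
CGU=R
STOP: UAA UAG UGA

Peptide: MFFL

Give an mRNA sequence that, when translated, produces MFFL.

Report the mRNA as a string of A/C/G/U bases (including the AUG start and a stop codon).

residue 1: M -> AUG (start codon)
residue 2: F codons sorted = UUC,UUU -> pick first = UUC
residue 3: F codons sorted = UUC,UUU -> pick first = UUC
residue 4: L codons sorted = CUA,CUC,CUG,CUU,UUA,UUG -> pick first = CUA
terminator: stop codons sorted = UAA,UAG,UGA -> pick first = UAA

Answer: mRNA: AUGUUCUUCCUAUAA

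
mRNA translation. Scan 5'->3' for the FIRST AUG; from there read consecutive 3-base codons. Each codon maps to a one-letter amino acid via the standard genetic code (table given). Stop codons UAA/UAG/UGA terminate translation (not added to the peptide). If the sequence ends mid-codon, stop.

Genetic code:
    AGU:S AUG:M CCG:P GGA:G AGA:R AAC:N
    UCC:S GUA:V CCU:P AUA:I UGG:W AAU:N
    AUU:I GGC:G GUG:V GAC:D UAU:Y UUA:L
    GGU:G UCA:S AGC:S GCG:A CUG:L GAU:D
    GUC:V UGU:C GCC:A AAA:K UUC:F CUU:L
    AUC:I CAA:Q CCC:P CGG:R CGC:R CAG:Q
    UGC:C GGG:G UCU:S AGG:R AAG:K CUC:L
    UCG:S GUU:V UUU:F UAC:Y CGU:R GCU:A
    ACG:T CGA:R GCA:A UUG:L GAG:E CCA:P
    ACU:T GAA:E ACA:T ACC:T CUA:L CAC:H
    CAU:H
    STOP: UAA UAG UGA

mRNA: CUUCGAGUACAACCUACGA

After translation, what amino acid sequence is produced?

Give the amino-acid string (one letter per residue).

Answer: (empty: no AUG start codon)

Derivation:
no AUG start codon found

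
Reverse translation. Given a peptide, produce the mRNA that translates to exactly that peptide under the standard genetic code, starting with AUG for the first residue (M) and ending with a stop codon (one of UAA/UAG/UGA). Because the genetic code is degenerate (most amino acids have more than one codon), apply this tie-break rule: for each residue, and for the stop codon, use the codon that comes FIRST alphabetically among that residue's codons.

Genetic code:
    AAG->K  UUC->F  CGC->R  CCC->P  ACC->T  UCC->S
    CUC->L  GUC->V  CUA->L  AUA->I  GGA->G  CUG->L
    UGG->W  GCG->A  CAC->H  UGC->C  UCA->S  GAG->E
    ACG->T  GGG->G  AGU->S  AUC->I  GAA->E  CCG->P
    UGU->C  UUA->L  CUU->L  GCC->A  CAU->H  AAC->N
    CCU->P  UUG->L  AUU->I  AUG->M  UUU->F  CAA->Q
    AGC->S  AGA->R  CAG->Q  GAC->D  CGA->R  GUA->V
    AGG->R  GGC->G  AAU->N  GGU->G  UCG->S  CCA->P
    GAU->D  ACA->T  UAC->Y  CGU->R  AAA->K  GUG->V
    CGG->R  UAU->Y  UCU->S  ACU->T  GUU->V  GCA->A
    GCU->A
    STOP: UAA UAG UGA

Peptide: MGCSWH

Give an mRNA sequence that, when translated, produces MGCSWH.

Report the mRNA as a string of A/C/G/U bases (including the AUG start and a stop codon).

residue 1: M -> AUG (start codon)
residue 2: G codons sorted = GGA,GGC,GGG,GGU -> pick first = GGA
residue 3: C codons sorted = UGC,UGU -> pick first = UGC
residue 4: S codons sorted = AGC,AGU,UCA,UCC,UCG,UCU -> pick first = AGC
residue 5: W -> UGG (only codon)
residue 6: H codons sorted = CAC,CAU -> pick first = CAC
terminator: stop codons sorted = UAA,UAG,UGA -> pick first = UAA

Answer: mRNA: AUGGGAUGCAGCUGGCACUAA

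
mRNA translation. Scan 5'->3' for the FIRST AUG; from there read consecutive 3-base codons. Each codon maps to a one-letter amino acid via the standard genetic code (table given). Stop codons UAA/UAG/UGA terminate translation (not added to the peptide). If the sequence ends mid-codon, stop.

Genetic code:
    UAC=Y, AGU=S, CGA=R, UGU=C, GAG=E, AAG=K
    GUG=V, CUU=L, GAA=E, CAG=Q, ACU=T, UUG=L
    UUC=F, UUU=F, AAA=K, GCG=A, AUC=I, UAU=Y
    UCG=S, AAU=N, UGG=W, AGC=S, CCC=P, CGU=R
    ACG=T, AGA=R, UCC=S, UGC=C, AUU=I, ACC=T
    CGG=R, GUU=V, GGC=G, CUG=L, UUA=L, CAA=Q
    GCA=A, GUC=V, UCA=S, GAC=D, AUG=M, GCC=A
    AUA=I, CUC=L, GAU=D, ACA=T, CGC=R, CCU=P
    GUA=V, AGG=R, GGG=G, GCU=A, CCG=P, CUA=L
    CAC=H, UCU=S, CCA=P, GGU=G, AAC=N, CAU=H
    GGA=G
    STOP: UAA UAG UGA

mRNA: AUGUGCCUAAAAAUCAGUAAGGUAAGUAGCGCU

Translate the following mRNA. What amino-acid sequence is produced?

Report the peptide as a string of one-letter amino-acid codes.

Answer: MCLKISKVSSA

Derivation:
start AUG at pos 0
pos 0: AUG -> M; peptide=M
pos 3: UGC -> C; peptide=MC
pos 6: CUA -> L; peptide=MCL
pos 9: AAA -> K; peptide=MCLK
pos 12: AUC -> I; peptide=MCLKI
pos 15: AGU -> S; peptide=MCLKIS
pos 18: AAG -> K; peptide=MCLKISK
pos 21: GUA -> V; peptide=MCLKISKV
pos 24: AGU -> S; peptide=MCLKISKVS
pos 27: AGC -> S; peptide=MCLKISKVSS
pos 30: GCU -> A; peptide=MCLKISKVSSA
pos 33: only 0 nt remain (<3), stop (end of mRNA)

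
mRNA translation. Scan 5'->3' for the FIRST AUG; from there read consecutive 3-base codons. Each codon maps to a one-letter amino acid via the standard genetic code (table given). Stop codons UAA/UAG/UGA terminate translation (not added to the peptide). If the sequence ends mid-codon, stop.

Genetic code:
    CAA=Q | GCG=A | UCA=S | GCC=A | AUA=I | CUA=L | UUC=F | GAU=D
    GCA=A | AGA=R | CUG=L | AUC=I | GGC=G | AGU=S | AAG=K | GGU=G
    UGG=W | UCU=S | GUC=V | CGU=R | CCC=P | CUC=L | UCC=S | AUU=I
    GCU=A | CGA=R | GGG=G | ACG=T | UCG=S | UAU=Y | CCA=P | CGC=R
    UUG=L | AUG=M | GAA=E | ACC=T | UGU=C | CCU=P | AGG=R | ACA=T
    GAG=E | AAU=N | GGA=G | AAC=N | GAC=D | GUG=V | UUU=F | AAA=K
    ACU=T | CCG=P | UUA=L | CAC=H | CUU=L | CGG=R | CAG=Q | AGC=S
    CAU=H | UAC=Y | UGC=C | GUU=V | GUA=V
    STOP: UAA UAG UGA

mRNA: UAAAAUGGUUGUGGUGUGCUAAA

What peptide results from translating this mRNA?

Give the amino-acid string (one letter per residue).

start AUG at pos 4
pos 4: AUG -> M; peptide=M
pos 7: GUU -> V; peptide=MV
pos 10: GUG -> V; peptide=MVV
pos 13: GUG -> V; peptide=MVVV
pos 16: UGC -> C; peptide=MVVVC
pos 19: UAA -> STOP

Answer: MVVVC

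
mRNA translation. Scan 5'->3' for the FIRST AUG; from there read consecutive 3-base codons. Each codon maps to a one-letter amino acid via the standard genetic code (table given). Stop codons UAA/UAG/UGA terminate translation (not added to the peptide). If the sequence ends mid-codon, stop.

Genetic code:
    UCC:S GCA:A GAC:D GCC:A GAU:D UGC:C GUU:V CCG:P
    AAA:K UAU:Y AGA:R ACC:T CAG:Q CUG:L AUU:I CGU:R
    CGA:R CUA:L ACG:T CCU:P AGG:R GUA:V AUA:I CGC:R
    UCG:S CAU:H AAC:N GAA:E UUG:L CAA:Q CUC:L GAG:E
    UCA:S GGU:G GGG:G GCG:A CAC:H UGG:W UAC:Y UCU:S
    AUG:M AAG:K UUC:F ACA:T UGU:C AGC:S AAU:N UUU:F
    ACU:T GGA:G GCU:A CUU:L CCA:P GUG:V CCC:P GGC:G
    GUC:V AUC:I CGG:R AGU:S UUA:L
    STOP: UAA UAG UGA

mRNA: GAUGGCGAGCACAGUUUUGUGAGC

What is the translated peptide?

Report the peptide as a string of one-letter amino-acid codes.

start AUG at pos 1
pos 1: AUG -> M; peptide=M
pos 4: GCG -> A; peptide=MA
pos 7: AGC -> S; peptide=MAS
pos 10: ACA -> T; peptide=MAST
pos 13: GUU -> V; peptide=MASTV
pos 16: UUG -> L; peptide=MASTVL
pos 19: UGA -> STOP

Answer: MASTVL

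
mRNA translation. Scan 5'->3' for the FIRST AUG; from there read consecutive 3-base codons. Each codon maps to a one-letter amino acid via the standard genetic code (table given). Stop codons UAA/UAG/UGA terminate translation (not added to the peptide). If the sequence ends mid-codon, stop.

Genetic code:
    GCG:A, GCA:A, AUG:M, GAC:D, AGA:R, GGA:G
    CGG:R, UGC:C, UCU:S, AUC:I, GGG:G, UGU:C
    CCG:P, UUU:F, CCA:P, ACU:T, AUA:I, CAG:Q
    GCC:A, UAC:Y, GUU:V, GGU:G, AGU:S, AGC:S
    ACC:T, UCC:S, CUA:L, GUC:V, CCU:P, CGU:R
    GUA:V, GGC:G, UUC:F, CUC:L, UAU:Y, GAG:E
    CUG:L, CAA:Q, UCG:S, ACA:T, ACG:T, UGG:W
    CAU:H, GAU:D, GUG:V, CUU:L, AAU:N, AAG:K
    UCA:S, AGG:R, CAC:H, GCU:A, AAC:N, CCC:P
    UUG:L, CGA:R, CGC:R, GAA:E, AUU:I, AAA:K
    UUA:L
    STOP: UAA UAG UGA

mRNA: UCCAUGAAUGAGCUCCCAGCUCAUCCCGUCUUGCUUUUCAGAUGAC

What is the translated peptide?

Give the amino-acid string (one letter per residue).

start AUG at pos 3
pos 3: AUG -> M; peptide=M
pos 6: AAU -> N; peptide=MN
pos 9: GAG -> E; peptide=MNE
pos 12: CUC -> L; peptide=MNEL
pos 15: CCA -> P; peptide=MNELP
pos 18: GCU -> A; peptide=MNELPA
pos 21: CAU -> H; peptide=MNELPAH
pos 24: CCC -> P; peptide=MNELPAHP
pos 27: GUC -> V; peptide=MNELPAHPV
pos 30: UUG -> L; peptide=MNELPAHPVL
pos 33: CUU -> L; peptide=MNELPAHPVLL
pos 36: UUC -> F; peptide=MNELPAHPVLLF
pos 39: AGA -> R; peptide=MNELPAHPVLLFR
pos 42: UGA -> STOP

Answer: MNELPAHPVLLFR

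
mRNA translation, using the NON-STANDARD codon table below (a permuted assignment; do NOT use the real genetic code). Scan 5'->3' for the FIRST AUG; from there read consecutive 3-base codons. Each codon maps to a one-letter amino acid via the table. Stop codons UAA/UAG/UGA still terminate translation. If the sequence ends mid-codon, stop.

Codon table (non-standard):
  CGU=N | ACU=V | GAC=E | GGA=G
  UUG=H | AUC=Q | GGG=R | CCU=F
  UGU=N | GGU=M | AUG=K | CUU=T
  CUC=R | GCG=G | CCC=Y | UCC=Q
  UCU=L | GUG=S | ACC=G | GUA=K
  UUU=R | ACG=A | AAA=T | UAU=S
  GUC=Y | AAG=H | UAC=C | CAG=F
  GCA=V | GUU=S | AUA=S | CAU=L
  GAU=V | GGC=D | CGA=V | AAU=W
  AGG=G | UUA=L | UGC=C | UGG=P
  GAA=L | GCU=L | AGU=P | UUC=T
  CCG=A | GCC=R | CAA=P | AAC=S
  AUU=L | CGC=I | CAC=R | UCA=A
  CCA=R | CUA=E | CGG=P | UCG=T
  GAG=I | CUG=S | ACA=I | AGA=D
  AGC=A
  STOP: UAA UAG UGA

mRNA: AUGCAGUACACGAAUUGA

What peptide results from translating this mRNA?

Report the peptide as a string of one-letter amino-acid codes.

Answer: KFCAW

Derivation:
start AUG at pos 0
pos 0: AUG -> K; peptide=K
pos 3: CAG -> F; peptide=KF
pos 6: UAC -> C; peptide=KFC
pos 9: ACG -> A; peptide=KFCA
pos 12: AAU -> W; peptide=KFCAW
pos 15: UGA -> STOP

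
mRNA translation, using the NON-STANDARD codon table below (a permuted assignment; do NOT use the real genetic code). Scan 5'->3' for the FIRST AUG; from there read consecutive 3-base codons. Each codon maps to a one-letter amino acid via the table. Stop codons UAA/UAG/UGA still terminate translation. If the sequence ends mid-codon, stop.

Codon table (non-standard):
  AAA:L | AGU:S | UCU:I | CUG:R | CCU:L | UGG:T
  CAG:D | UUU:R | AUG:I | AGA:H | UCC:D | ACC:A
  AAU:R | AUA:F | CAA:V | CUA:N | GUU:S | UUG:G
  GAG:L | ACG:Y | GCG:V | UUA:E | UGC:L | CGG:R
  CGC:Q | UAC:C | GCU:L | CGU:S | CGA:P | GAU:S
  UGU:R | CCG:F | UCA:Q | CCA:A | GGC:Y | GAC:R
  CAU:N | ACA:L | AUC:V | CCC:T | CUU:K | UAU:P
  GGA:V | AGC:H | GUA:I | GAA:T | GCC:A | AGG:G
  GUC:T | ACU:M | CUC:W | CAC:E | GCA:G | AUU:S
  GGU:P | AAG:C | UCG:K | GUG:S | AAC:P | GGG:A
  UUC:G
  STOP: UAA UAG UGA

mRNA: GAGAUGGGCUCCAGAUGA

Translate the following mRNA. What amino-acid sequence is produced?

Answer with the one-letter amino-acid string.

start AUG at pos 3
pos 3: AUG -> I; peptide=I
pos 6: GGC -> Y; peptide=IY
pos 9: UCC -> D; peptide=IYD
pos 12: AGA -> H; peptide=IYDH
pos 15: UGA -> STOP

Answer: IYDH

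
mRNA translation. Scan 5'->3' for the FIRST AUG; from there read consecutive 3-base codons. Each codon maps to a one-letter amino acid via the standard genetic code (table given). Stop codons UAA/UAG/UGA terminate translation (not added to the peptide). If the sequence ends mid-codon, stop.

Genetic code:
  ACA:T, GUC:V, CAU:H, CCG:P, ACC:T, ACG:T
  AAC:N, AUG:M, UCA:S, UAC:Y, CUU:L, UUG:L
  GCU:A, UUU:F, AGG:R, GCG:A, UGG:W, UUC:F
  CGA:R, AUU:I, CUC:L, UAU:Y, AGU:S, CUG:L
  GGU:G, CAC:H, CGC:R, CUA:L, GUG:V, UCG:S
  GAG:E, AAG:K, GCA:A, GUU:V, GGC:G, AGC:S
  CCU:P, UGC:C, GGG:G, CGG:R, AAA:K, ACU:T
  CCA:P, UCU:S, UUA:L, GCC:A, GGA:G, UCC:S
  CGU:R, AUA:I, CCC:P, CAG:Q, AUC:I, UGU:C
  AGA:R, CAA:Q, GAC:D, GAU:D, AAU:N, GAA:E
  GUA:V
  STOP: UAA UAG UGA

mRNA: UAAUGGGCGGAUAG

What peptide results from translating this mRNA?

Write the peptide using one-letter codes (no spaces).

Answer: MGG

Derivation:
start AUG at pos 2
pos 2: AUG -> M; peptide=M
pos 5: GGC -> G; peptide=MG
pos 8: GGA -> G; peptide=MGG
pos 11: UAG -> STOP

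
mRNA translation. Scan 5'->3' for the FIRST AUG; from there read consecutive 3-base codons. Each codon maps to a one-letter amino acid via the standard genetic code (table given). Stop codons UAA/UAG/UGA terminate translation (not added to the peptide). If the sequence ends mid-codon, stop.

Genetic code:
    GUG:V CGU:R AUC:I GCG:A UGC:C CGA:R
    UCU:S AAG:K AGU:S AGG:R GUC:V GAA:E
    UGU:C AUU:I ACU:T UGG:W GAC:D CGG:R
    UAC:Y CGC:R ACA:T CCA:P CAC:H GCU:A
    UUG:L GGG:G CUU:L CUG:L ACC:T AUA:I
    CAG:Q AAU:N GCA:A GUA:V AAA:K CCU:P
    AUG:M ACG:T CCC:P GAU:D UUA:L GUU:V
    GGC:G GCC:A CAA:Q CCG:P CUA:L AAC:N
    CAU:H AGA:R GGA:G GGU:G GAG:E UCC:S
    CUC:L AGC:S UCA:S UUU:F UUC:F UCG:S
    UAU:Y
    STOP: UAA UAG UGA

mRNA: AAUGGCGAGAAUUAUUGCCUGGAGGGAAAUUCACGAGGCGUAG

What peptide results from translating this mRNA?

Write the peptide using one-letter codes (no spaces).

start AUG at pos 1
pos 1: AUG -> M; peptide=M
pos 4: GCG -> A; peptide=MA
pos 7: AGA -> R; peptide=MAR
pos 10: AUU -> I; peptide=MARI
pos 13: AUU -> I; peptide=MARII
pos 16: GCC -> A; peptide=MARIIA
pos 19: UGG -> W; peptide=MARIIAW
pos 22: AGG -> R; peptide=MARIIAWR
pos 25: GAA -> E; peptide=MARIIAWRE
pos 28: AUU -> I; peptide=MARIIAWREI
pos 31: CAC -> H; peptide=MARIIAWREIH
pos 34: GAG -> E; peptide=MARIIAWREIHE
pos 37: GCG -> A; peptide=MARIIAWREIHEA
pos 40: UAG -> STOP

Answer: MARIIAWREIHEA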